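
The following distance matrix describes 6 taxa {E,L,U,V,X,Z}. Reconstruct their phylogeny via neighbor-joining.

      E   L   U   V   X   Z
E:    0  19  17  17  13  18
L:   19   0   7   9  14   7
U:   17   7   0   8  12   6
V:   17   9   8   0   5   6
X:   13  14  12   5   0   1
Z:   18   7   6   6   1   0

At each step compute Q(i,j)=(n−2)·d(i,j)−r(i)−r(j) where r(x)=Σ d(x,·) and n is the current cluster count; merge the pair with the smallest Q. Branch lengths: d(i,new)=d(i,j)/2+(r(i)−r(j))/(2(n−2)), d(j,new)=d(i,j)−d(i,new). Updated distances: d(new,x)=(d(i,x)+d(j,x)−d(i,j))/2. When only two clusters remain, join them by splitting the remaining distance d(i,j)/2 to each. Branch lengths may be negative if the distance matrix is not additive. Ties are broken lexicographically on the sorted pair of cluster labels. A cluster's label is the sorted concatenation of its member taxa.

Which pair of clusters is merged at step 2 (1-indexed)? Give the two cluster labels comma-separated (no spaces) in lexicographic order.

L,U

1. join X+Z (d=1, Q=-79) ⇒ XZ; edges |X|=11/8, |Z|=-3/8
  updated: d(E,XZ)=15, d(L,XZ)=10, d(U,XZ)=17/2, d(V,XZ)=5
2. join L+U (d=7, Q=-129/2) ⇒ LU; edges |L|=17/4, |U|=11/4
  updated: d(E,LU)=29/2, d(LU,V)=5, d(LU,XZ)=23/4
3. join E+LU (d=29/2, Q=-171/4) ⇒ ELU; edges |E|=201/16, |LU|=31/16
  updated: d(ELU,V)=15/4, d(ELU,XZ)=25/8
4. join ELU+V (d=15/4, Q=-95/8) ⇒ ELUV; edges |ELU|=15/16, |V|=45/16
  updated: d(ELUV,XZ)=35/16
5. join ELUV+XZ (d=35/16) ⇒ ELUVXZ; edges |ELUV|=35/32, |XZ|=35/32
final tree: (((E:201/16,(L:17/4,U:11/4):31/16):15/16,V:45/16):35/32,(X:11/8,Z:-3/8):35/32)
total length: 455/16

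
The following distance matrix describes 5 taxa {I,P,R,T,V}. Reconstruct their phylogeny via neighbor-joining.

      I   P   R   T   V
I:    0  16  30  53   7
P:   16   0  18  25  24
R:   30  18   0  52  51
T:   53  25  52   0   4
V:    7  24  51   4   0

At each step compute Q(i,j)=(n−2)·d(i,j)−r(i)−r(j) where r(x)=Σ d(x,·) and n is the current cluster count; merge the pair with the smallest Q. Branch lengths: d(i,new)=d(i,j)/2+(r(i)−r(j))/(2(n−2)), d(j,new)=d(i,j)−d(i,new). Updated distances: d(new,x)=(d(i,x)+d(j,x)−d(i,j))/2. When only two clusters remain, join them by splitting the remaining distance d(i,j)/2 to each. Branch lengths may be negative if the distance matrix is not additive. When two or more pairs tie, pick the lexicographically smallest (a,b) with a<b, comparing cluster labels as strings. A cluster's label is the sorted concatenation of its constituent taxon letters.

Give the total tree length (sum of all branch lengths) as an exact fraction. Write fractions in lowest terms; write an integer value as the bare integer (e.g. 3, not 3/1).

step 1: merge (T,V) at d=4, Q=-208; branch lengths T→10, V→-6; new cluster TV
  updated: d(I,TV)=28, d(P,TV)=45/2, d(R,TV)=99/2
step 2: merge (I,TV) at d=28, Q=-118; branch lengths I→15/2, TV→41/2; new cluster ITV
  updated: d(ITV,P)=21/4, d(ITV,R)=103/4
step 3: merge (ITV,P) at d=21/4, Q=-49; branch lengths ITV→13/2, P→-5/4; new cluster IPTV
  updated: d(IPTV,R)=77/4
step 4: merge (IPTV,R) at d=77/4; branch lengths IPTV→77/8, R→77/8; new cluster IPRTV
final tree: (((I:15/2,(T:10,V:-6):41/2):13/2,P:-5/4):77/8,R:77/8)
total length: 113/2

113/2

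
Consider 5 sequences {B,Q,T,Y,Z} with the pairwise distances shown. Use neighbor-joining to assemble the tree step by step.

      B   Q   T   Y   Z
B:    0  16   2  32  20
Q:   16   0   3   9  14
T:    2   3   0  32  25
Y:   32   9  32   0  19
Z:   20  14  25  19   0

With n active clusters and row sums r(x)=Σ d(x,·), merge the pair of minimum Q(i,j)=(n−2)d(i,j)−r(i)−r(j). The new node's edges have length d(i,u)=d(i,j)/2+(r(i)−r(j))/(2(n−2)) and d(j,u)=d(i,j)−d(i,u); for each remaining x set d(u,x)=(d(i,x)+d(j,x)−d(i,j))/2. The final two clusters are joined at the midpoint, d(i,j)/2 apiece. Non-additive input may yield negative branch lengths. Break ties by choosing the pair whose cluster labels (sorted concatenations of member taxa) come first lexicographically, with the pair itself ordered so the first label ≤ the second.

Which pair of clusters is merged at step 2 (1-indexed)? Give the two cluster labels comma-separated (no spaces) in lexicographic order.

iteration 1: select B,T (d=2, Q=-126); attach at lengths (7/3, -1/3); label the merged cluster BT
  updated: d(BT,Q)=17/2, d(BT,Y)=31, d(BT,Z)=43/2
iteration 2: select BT,Q (d=17/2, Q=-151/2); attach at lengths (93/8, -25/8); label the merged cluster BQT
  updated: d(BQT,Y)=63/4, d(BQT,Z)=27/2
iteration 3: select BQT,Y (d=63/4, Q=-193/4); attach at lengths (41/8, 85/8); label the merged cluster BQTY
  updated: d(BQTY,Z)=67/8
iteration 4: select BQTY,Z (d=67/8); attach at lengths (67/16, 67/16); label the merged cluster BQTYZ
final tree: ((((B:7/3,T:-1/3):93/8,Q:-25/8):41/8,Y:85/8):67/16,Z:67/16)
total length: 277/8

BT,Q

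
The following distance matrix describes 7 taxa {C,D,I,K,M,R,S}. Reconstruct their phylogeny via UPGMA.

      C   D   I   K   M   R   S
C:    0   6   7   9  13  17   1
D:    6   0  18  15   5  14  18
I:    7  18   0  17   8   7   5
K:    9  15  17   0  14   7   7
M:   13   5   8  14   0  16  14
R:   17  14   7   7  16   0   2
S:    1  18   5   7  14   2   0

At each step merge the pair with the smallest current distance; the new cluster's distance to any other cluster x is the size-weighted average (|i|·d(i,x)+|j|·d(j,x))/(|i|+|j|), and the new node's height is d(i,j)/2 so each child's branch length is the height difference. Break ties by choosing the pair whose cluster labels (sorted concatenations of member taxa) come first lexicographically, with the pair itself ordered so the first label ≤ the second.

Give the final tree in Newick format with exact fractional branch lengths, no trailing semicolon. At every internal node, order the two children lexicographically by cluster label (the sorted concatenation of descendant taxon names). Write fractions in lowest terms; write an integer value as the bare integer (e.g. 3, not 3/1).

iteration 1: select C,S (d=1); attach at lengths (1/2, 1/2); label the merged cluster CS
  updated: d(CS,D)=12, d(CS,I)=6, d(CS,K)=8, d(CS,M)=27/2, d(CS,R)=19/2
iteration 2: select D,M (d=5); attach at lengths (5/2, 5/2); label the merged cluster DM
  updated: d(CS,DM)=51/4, d(DM,I)=13, d(DM,K)=29/2, d(DM,R)=15
iteration 3: select CS,I (d=6); attach at lengths (5/2, 3); label the merged cluster CIS
  updated: d(CIS,DM)=77/6, d(CIS,K)=11, d(CIS,R)=26/3
iteration 4: select K,R (d=7); attach at lengths (7/2, 7/2); label the merged cluster KR
  updated: d(CIS,KR)=59/6, d(DM,KR)=59/4
iteration 5: select CIS,KR (d=59/6); attach at lengths (23/12, 17/12); label the merged cluster CIKRS
  updated: d(CIKRS,DM)=68/5
iteration 6: select CIKRS,DM (d=68/5); attach at lengths (113/60, 43/10); label the merged cluster CDIKMRS
final tree: ((((C:1/2,S:1/2):5/2,I:3):23/12,(K:7/2,R:7/2):17/12):113/60,(D:5/2,M:5/2):43/10)
total length: 1681/60

((((C:1/2,S:1/2):5/2,I:3):23/12,(K:7/2,R:7/2):17/12):113/60,(D:5/2,M:5/2):43/10)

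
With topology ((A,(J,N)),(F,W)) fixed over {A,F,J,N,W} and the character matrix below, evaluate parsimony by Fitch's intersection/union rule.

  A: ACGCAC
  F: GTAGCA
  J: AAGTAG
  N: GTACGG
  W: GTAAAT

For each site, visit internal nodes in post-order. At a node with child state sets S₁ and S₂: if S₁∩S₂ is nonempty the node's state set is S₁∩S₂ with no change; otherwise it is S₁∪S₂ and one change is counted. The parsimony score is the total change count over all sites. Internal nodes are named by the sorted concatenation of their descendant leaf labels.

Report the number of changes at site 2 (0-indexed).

JN@0: {A} ∪ {G} = {A,G} (union, +1)
AJN@0: {A} ∩ {A,G} = {A} (intersection, +0)
FW@0: {G} ∩ {G} = {G} (intersection, +0)
AFJNW@0: {A} ∪ {G} = {A,G} (union, +1)
JN@1: {A} ∪ {T} = {A,T} (union, +1)
AJN@1: {C} ∪ {A,T} = {A,C,T} (union, +1)
FW@1: {T} ∩ {T} = {T} (intersection, +0)
AFJNW@1: {A,C,T} ∩ {T} = {T} (intersection, +0)
JN@2: {G} ∪ {A} = {A,G} (union, +1)
AJN@2: {G} ∩ {A,G} = {G} (intersection, +0)
FW@2: {A} ∩ {A} = {A} (intersection, +0)
AFJNW@2: {G} ∪ {A} = {A,G} (union, +1)
JN@3: {T} ∪ {C} = {C,T} (union, +1)
AJN@3: {C} ∩ {C,T} = {C} (intersection, +0)
FW@3: {G} ∪ {A} = {A,G} (union, +1)
AFJNW@3: {C} ∪ {A,G} = {A,C,G} (union, +1)
JN@4: {A} ∪ {G} = {A,G} (union, +1)
AJN@4: {A} ∩ {A,G} = {A} (intersection, +0)
FW@4: {C} ∪ {A} = {A,C} (union, +1)
AFJNW@4: {A} ∩ {A,C} = {A} (intersection, +0)
JN@5: {G} ∩ {G} = {G} (intersection, +0)
AJN@5: {C} ∪ {G} = {C,G} (union, +1)
FW@5: {A} ∪ {T} = {A,T} (union, +1)
AFJNW@5: {C,G} ∪ {A,T} = {A,C,G,T} (union, +1)
per-site changes: [2, 2, 2, 3, 2, 3]; total = 14

2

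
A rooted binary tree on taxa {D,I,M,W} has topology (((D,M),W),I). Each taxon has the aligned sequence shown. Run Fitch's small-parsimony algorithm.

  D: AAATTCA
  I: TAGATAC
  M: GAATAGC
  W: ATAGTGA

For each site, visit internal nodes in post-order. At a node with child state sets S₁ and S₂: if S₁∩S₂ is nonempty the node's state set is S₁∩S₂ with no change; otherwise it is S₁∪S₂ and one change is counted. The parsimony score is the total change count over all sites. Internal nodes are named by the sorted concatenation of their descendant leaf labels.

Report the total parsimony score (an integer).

11

site 0, node DM: D={A} ∪ M={G} → {A,G} (+1)
site 0, node DMW: DM={A,G} ∩ W={A} → {A} (+0)
site 0, node DIMW: DMW={A} ∪ I={T} → {A,T} (+1)
site 1, node DM: D={A} ∩ M={A} → {A} (+0)
site 1, node DMW: DM={A} ∪ W={T} → {A,T} (+1)
site 1, node DIMW: DMW={A,T} ∩ I={A} → {A} (+0)
site 2, node DM: D={A} ∩ M={A} → {A} (+0)
site 2, node DMW: DM={A} ∩ W={A} → {A} (+0)
site 2, node DIMW: DMW={A} ∪ I={G} → {A,G} (+1)
site 3, node DM: D={T} ∩ M={T} → {T} (+0)
site 3, node DMW: DM={T} ∪ W={G} → {G,T} (+1)
site 3, node DIMW: DMW={G,T} ∪ I={A} → {A,G,T} (+1)
site 4, node DM: D={T} ∪ M={A} → {A,T} (+1)
site 4, node DMW: DM={A,T} ∩ W={T} → {T} (+0)
site 4, node DIMW: DMW={T} ∩ I={T} → {T} (+0)
site 5, node DM: D={C} ∪ M={G} → {C,G} (+1)
site 5, node DMW: DM={C,G} ∩ W={G} → {G} (+0)
site 5, node DIMW: DMW={G} ∪ I={A} → {A,G} (+1)
site 6, node DM: D={A} ∪ M={C} → {A,C} (+1)
site 6, node DMW: DM={A,C} ∩ W={A} → {A} (+0)
site 6, node DIMW: DMW={A} ∪ I={C} → {A,C} (+1)
per-site changes: [2, 1, 1, 2, 1, 2, 2]; total = 11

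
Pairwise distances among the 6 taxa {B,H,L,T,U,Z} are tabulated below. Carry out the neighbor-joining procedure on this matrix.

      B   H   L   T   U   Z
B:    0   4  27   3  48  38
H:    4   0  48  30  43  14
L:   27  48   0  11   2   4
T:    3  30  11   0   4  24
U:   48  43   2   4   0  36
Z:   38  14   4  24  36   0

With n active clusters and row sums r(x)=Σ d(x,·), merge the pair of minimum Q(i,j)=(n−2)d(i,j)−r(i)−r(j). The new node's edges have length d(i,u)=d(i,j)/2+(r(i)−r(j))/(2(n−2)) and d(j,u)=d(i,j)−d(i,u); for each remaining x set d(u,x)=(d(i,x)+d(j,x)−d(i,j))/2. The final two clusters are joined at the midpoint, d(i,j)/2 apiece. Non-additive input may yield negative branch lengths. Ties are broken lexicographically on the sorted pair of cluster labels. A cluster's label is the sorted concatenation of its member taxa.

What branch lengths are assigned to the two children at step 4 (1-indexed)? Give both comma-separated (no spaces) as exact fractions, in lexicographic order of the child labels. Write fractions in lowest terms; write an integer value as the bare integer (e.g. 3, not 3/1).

8,-9/4

1. join B+H (d=4, Q=-243) ⇒ BH; edges |B|=-3/8, |H|=35/8
  updated: d(BH,L)=71/2, d(BH,T)=29/2, d(BH,U)=87/2, d(BH,Z)=24
2. join BH+Z (d=24, Q=-267/2) ⇒ BHZ; edges |BH|=203/12, |Z|=85/12
  updated: d(BHZ,L)=31/4, d(BHZ,T)=29/4, d(BHZ,U)=111/4
3. join BHZ+T (d=29/4, Q=-101/2) ⇒ BHTZ; edges |BHZ|=35/4, |T|=-3/2
  updated: d(BHTZ,L)=23/4, d(BHTZ,U)=49/4
4. join BHTZ+L (d=23/4, Q=-20) ⇒ BHLTZ; edges |BHTZ|=8, |L|=-9/4
  updated: d(BHLTZ,U)=17/4
5. join BHLTZ+U (d=17/4) ⇒ BHLTUZ; edges |BHLTZ|=17/8, |U|=17/8
final tree: (((((B:-3/8,H:35/8):203/12,Z:85/12):35/4,T:-3/2):8,L:-9/4):17/8,U:17/8)
total length: 181/4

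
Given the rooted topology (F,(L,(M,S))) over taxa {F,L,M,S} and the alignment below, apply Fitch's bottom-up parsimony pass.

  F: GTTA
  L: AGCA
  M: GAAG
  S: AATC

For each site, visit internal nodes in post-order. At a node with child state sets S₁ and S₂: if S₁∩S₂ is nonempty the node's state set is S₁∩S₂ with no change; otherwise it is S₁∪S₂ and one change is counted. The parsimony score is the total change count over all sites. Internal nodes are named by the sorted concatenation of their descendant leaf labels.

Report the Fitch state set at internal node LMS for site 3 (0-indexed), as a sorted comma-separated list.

A,C,G

site 0, node MS: M={G} ∪ S={A} → {A,G} (+1)
site 0, node LMS: L={A} ∩ MS={A,G} → {A} (+0)
site 0, node FLMS: F={G} ∪ LMS={A} → {A,G} (+1)
site 1, node MS: M={A} ∩ S={A} → {A} (+0)
site 1, node LMS: L={G} ∪ MS={A} → {A,G} (+1)
site 1, node FLMS: F={T} ∪ LMS={A,G} → {A,G,T} (+1)
site 2, node MS: M={A} ∪ S={T} → {A,T} (+1)
site 2, node LMS: L={C} ∪ MS={A,T} → {A,C,T} (+1)
site 2, node FLMS: F={T} ∩ LMS={A,C,T} → {T} (+0)
site 3, node MS: M={G} ∪ S={C} → {C,G} (+1)
site 3, node LMS: L={A} ∪ MS={C,G} → {A,C,G} (+1)
site 3, node FLMS: F={A} ∩ LMS={A,C,G} → {A} (+0)
per-site changes: [2, 2, 2, 2]; total = 8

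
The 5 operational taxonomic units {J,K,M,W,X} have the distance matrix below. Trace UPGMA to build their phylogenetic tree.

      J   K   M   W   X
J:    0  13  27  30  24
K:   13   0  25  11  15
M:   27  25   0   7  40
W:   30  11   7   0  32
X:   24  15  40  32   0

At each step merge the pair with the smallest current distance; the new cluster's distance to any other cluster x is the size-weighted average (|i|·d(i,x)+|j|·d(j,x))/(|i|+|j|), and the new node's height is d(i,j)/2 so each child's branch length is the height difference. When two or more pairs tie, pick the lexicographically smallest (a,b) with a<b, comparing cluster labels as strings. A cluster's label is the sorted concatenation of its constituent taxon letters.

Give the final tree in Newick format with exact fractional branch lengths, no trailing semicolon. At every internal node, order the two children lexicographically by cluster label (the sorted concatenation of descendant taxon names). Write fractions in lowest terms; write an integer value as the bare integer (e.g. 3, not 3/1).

(((J:13/2,K:13/2):13/4,X:39/4):4,(M:7/2,W:7/2):41/4)

step 1: merge (M,W) at d=7; branch lengths M→7/2, W→7/2; new cluster MW
  updated: d(J,MW)=57/2, d(K,MW)=18, d(MW,X)=36
step 2: merge (J,K) at d=13; branch lengths J→13/2, K→13/2; new cluster JK
  updated: d(JK,MW)=93/4, d(JK,X)=39/2
step 3: merge (JK,X) at d=39/2; branch lengths JK→13/4, X→39/4; new cluster JKX
  updated: d(JKX,MW)=55/2
step 4: merge (JKX,MW) at d=55/2; branch lengths JKX→4, MW→41/4; new cluster JKMWX
final tree: (((J:13/2,K:13/2):13/4,X:39/4):4,(M:7/2,W:7/2):41/4)
total length: 189/4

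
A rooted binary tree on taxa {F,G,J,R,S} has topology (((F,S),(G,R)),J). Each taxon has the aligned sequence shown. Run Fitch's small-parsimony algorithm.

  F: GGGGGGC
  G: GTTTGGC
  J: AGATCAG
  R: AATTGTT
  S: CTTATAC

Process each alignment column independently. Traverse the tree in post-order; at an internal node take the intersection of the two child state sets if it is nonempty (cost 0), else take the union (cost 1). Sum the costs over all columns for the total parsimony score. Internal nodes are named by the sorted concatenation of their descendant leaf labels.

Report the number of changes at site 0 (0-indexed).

3

[col 0] FS: children F:{G}, S:{C} ∪→ {C,G}; cost 1
[col 0] GR: children G:{G}, R:{A} ∪→ {A,G}; cost 1
[col 0] FGRS: children FS:{C,G}, GR:{A,G} ∩→ {G}; cost 0
[col 0] FGJRS: children FGRS:{G}, J:{A} ∪→ {A,G}; cost 1
[col 1] FS: children F:{G}, S:{T} ∪→ {G,T}; cost 1
[col 1] GR: children G:{T}, R:{A} ∪→ {A,T}; cost 1
[col 1] FGRS: children FS:{G,T}, GR:{A,T} ∩→ {T}; cost 0
[col 1] FGJRS: children FGRS:{T}, J:{G} ∪→ {G,T}; cost 1
[col 2] FS: children F:{G}, S:{T} ∪→ {G,T}; cost 1
[col 2] GR: children G:{T}, R:{T} ∩→ {T}; cost 0
[col 2] FGRS: children FS:{G,T}, GR:{T} ∩→ {T}; cost 0
[col 2] FGJRS: children FGRS:{T}, J:{A} ∪→ {A,T}; cost 1
[col 3] FS: children F:{G}, S:{A} ∪→ {A,G}; cost 1
[col 3] GR: children G:{T}, R:{T} ∩→ {T}; cost 0
[col 3] FGRS: children FS:{A,G}, GR:{T} ∪→ {A,G,T}; cost 1
[col 3] FGJRS: children FGRS:{A,G,T}, J:{T} ∩→ {T}; cost 0
[col 4] FS: children F:{G}, S:{T} ∪→ {G,T}; cost 1
[col 4] GR: children G:{G}, R:{G} ∩→ {G}; cost 0
[col 4] FGRS: children FS:{G,T}, GR:{G} ∩→ {G}; cost 0
[col 4] FGJRS: children FGRS:{G}, J:{C} ∪→ {C,G}; cost 1
[col 5] FS: children F:{G}, S:{A} ∪→ {A,G}; cost 1
[col 5] GR: children G:{G}, R:{T} ∪→ {G,T}; cost 1
[col 5] FGRS: children FS:{A,G}, GR:{G,T} ∩→ {G}; cost 0
[col 5] FGJRS: children FGRS:{G}, J:{A} ∪→ {A,G}; cost 1
[col 6] FS: children F:{C}, S:{C} ∩→ {C}; cost 0
[col 6] GR: children G:{C}, R:{T} ∪→ {C,T}; cost 1
[col 6] FGRS: children FS:{C}, GR:{C,T} ∩→ {C}; cost 0
[col 6] FGJRS: children FGRS:{C}, J:{G} ∪→ {C,G}; cost 1
per-site changes: [3, 3, 2, 2, 2, 3, 2]; total = 17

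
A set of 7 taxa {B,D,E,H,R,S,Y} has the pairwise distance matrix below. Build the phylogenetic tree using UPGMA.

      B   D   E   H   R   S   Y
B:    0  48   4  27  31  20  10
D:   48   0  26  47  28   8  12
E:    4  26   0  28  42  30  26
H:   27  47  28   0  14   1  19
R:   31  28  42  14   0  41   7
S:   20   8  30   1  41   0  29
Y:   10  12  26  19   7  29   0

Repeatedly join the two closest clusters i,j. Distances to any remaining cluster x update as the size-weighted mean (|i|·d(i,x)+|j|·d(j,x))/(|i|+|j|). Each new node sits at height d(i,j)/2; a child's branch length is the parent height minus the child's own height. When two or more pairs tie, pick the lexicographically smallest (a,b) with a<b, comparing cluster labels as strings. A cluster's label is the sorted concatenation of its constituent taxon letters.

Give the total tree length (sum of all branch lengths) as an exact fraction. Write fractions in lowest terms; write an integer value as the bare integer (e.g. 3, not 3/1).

1381/24

step 1: merge (H,S) at d=1; branch lengths H→1/2, S→1/2; new cluster HS
  updated: d(B,HS)=47/2, d(D,HS)=55/2, d(E,HS)=29, d(HS,R)=55/2, d(HS,Y)=24
step 2: merge (B,E) at d=4; branch lengths B→2, E→2; new cluster BE
  updated: d(BE,D)=37, d(BE,HS)=105/4, d(BE,R)=73/2, d(BE,Y)=18
step 3: merge (R,Y) at d=7; branch lengths R→7/2, Y→7/2; new cluster RY
  updated: d(BE,RY)=109/4, d(D,RY)=20, d(HS,RY)=103/4
step 4: merge (D,RY) at d=20; branch lengths D→10, RY→13/2; new cluster DRY
  updated: d(BE,DRY)=61/2, d(DRY,HS)=79/3
step 5: merge (BE,HS) at d=105/4; branch lengths BE→89/8, HS→101/8; new cluster BEHS
  updated: d(BEHS,DRY)=341/12
step 6: merge (BEHS,DRY) at d=341/12; branch lengths BEHS→13/12, DRY→101/24; new cluster BDEHRSY
final tree: (((B:2,E:2):89/8,(H:1/2,S:1/2):101/8):13/12,(D:10,(R:7/2,Y:7/2):13/2):101/24)
total length: 1381/24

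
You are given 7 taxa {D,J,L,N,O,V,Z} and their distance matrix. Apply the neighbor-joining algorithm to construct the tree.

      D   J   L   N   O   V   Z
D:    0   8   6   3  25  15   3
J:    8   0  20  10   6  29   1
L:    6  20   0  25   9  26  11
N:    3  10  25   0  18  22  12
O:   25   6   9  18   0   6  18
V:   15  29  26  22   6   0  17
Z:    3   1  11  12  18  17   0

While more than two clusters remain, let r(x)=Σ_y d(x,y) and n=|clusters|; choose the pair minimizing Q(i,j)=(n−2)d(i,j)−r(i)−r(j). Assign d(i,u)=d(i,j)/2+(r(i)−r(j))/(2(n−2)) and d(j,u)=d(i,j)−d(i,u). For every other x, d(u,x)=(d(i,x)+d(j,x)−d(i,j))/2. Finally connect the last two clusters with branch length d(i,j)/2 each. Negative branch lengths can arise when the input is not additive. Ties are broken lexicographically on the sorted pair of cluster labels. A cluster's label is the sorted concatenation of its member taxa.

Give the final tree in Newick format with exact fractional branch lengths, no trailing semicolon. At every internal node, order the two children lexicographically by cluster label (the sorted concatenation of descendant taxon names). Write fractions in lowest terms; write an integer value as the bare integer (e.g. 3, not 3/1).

1. join O+V (d=6, Q=-167) ⇒ OV; edges |O|=-3/10, |V|=63/10
  updated: d(D,OV)=17, d(J,OV)=29/2, d(L,OV)=29/2, d(N,OV)=17, d(OV,Z)=29/2
2. join L+OV (d=29/2, Q=-96) ⇒ LOV; edges |L|=57/8, |OV|=59/8
  updated: d(D,LOV)=17/4, d(J,LOV)=10, d(LOV,N)=55/4, d(LOV,Z)=11/2
3. join D+N (d=3, Q=-48) ⇒ DN; edges |D|=-23/12, |N|=59/12
  updated: d(DN,J)=15/2, d(DN,LOV)=15/2, d(DN,Z)=6
4. join DN+LOV (d=15/2, Q=-29) ⇒ DLNOV; edges |DN|=13/4, |LOV|=17/4
  updated: d(DLNOV,J)=5, d(DLNOV,Z)=2
5. join DLNOV+J (d=5, Q=-8) ⇒ DJLNOV; edges |DLNOV|=3, |J|=2
  updated: d(DJLNOV,Z)=-1
6. join DJLNOV+Z (d=-1) ⇒ DJLNOVZ; edges |DJLNOV|=-1/2, |Z|=-1/2
final tree: ((((D:-23/12,N:59/12):13/4,(L:57/8,(O:-3/10,V:63/10):59/8):17/4):3,J:2):-1/2,Z:-1/2)
total length: 35

((((D:-23/12,N:59/12):13/4,(L:57/8,(O:-3/10,V:63/10):59/8):17/4):3,J:2):-1/2,Z:-1/2)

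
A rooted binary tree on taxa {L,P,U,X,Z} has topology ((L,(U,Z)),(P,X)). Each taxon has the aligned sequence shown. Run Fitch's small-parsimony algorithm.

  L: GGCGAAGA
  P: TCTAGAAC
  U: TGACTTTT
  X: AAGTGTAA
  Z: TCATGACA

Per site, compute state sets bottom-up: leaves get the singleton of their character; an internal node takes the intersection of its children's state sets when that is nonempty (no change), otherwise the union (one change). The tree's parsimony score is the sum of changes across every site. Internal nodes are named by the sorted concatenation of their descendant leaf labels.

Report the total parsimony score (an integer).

20

site 0, node UZ: U={T} ∩ Z={T} → {T} (+0)
site 0, node LUZ: L={G} ∪ UZ={T} → {G,T} (+1)
site 0, node PX: P={T} ∪ X={A} → {A,T} (+1)
site 0, node LPUXZ: LUZ={G,T} ∩ PX={A,T} → {T} (+0)
site 1, node UZ: U={G} ∪ Z={C} → {C,G} (+1)
site 1, node LUZ: L={G} ∩ UZ={C,G} → {G} (+0)
site 1, node PX: P={C} ∪ X={A} → {A,C} (+1)
site 1, node LPUXZ: LUZ={G} ∪ PX={A,C} → {A,C,G} (+1)
site 2, node UZ: U={A} ∩ Z={A} → {A} (+0)
site 2, node LUZ: L={C} ∪ UZ={A} → {A,C} (+1)
site 2, node PX: P={T} ∪ X={G} → {G,T} (+1)
site 2, node LPUXZ: LUZ={A,C} ∪ PX={G,T} → {A,C,G,T} (+1)
site 3, node UZ: U={C} ∪ Z={T} → {C,T} (+1)
site 3, node LUZ: L={G} ∪ UZ={C,T} → {C,G,T} (+1)
site 3, node PX: P={A} ∪ X={T} → {A,T} (+1)
site 3, node LPUXZ: LUZ={C,G,T} ∩ PX={A,T} → {T} (+0)
site 4, node UZ: U={T} ∪ Z={G} → {G,T} (+1)
site 4, node LUZ: L={A} ∪ UZ={G,T} → {A,G,T} (+1)
site 4, node PX: P={G} ∩ X={G} → {G} (+0)
site 4, node LPUXZ: LUZ={A,G,T} ∩ PX={G} → {G} (+0)
site 5, node UZ: U={T} ∪ Z={A} → {A,T} (+1)
site 5, node LUZ: L={A} ∩ UZ={A,T} → {A} (+0)
site 5, node PX: P={A} ∪ X={T} → {A,T} (+1)
site 5, node LPUXZ: LUZ={A} ∩ PX={A,T} → {A} (+0)
site 6, node UZ: U={T} ∪ Z={C} → {C,T} (+1)
site 6, node LUZ: L={G} ∪ UZ={C,T} → {C,G,T} (+1)
site 6, node PX: P={A} ∩ X={A} → {A} (+0)
site 6, node LPUXZ: LUZ={C,G,T} ∪ PX={A} → {A,C,G,T} (+1)
site 7, node UZ: U={T} ∪ Z={A} → {A,T} (+1)
site 7, node LUZ: L={A} ∩ UZ={A,T} → {A} (+0)
site 7, node PX: P={C} ∪ X={A} → {A,C} (+1)
site 7, node LPUXZ: LUZ={A} ∩ PX={A,C} → {A} (+0)
per-site changes: [2, 3, 3, 3, 2, 2, 3, 2]; total = 20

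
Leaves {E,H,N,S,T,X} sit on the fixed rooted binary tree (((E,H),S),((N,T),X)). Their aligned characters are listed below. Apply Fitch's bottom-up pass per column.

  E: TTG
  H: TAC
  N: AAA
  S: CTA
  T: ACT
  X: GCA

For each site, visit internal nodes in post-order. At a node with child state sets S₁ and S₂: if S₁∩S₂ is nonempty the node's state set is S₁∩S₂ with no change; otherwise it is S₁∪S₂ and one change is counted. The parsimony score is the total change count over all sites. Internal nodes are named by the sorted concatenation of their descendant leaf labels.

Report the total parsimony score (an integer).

9

EH@0: {T} ∩ {T} = {T} (intersection, +0)
EHS@0: {T} ∪ {C} = {C,T} (union, +1)
NT@0: {A} ∩ {A} = {A} (intersection, +0)
NTX@0: {A} ∪ {G} = {A,G} (union, +1)
EHNSTX@0: {C,T} ∪ {A,G} = {A,C,G,T} (union, +1)
EH@1: {T} ∪ {A} = {A,T} (union, +1)
EHS@1: {A,T} ∩ {T} = {T} (intersection, +0)
NT@1: {A} ∪ {C} = {A,C} (union, +1)
NTX@1: {A,C} ∩ {C} = {C} (intersection, +0)
EHNSTX@1: {T} ∪ {C} = {C,T} (union, +1)
EH@2: {G} ∪ {C} = {C,G} (union, +1)
EHS@2: {C,G} ∪ {A} = {A,C,G} (union, +1)
NT@2: {A} ∪ {T} = {A,T} (union, +1)
NTX@2: {A,T} ∩ {A} = {A} (intersection, +0)
EHNSTX@2: {A,C,G} ∩ {A} = {A} (intersection, +0)
per-site changes: [3, 3, 3]; total = 9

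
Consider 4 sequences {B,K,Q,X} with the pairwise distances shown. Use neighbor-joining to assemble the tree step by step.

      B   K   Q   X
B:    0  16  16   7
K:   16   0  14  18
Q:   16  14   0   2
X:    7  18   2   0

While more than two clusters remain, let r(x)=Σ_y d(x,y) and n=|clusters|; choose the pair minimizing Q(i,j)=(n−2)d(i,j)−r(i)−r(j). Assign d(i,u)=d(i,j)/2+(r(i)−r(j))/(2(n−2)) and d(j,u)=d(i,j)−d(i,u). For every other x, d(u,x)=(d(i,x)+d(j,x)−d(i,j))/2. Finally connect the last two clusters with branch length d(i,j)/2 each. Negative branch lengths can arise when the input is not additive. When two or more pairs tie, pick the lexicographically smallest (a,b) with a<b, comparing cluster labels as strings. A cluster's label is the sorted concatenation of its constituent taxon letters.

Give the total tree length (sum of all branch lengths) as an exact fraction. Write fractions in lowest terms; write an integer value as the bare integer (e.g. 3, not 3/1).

91/4

1. join B+K (d=16, Q=-55) ⇒ BK; edges |B|=23/4, |K|=41/4
  updated: d(BK,Q)=7, d(BK,X)=9/2
2. join BK+Q (d=7, Q=-27/2) ⇒ BKQ; edges |BK|=19/4, |Q|=9/4
  updated: d(BKQ,X)=-1/4
3. join BKQ+X (d=-1/4) ⇒ BKQX; edges |BKQ|=-1/8, |X|=-1/8
final tree: (((B:23/4,K:41/4):19/4,Q:9/4):-1/8,X:-1/8)
total length: 91/4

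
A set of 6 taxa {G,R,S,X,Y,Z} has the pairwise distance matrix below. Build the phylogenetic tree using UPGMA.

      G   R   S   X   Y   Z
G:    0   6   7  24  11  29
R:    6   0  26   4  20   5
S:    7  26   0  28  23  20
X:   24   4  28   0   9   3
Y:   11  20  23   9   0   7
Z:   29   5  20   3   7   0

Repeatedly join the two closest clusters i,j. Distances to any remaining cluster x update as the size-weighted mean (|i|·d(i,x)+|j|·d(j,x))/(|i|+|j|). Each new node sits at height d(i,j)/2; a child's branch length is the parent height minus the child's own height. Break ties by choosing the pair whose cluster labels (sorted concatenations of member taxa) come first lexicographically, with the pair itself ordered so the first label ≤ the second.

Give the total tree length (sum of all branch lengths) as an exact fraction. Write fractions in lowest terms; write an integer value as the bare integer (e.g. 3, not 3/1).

1. join X+Z (d=3) ⇒ XZ; edges |X|=3/2, |Z|=3/2
  updated: d(G,XZ)=53/2, d(R,XZ)=9/2, d(S,XZ)=24, d(XZ,Y)=8
2. join R+XZ (d=9/2) ⇒ RXZ; edges |R|=9/4, |XZ|=3/4
  updated: d(G,RXZ)=59/3, d(RXZ,S)=74/3, d(RXZ,Y)=12
3. join G+S (d=7) ⇒ GS; edges |G|=7/2, |S|=7/2
  updated: d(GS,RXZ)=133/6, d(GS,Y)=17
4. join RXZ+Y (d=12) ⇒ RXYZ; edges |RXZ|=15/4, |Y|=6
  updated: d(GS,RXYZ)=167/8
5. join GS+RXYZ (d=167/8) ⇒ GRSXYZ; edges |GS|=111/16, |RXYZ|=71/16
final tree: ((G:7/2,S:7/2):111/16,((R:9/4,(X:3/2,Z:3/2):3/4):15/4,Y:6):71/16)
total length: 273/8

273/8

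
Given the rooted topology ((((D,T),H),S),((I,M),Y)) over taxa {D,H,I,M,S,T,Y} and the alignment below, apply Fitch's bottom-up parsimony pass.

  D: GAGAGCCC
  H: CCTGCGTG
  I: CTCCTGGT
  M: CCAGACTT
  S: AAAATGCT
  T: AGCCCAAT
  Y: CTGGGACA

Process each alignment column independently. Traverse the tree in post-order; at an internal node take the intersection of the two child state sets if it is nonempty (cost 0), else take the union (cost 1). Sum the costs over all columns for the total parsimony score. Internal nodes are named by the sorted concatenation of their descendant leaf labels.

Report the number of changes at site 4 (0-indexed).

DT@0: {G} ∪ {A} = {A,G} (union, +1)
DHT@0: {A,G} ∪ {C} = {A,C,G} (union, +1)
DHST@0: {A,C,G} ∩ {A} = {A} (intersection, +0)
IM@0: {C} ∩ {C} = {C} (intersection, +0)
IMY@0: {C} ∩ {C} = {C} (intersection, +0)
DHIMSTY@0: {A} ∪ {C} = {A,C} (union, +1)
DT@1: {A} ∪ {G} = {A,G} (union, +1)
DHT@1: {A,G} ∪ {C} = {A,C,G} (union, +1)
DHST@1: {A,C,G} ∩ {A} = {A} (intersection, +0)
IM@1: {T} ∪ {C} = {C,T} (union, +1)
IMY@1: {C,T} ∩ {T} = {T} (intersection, +0)
DHIMSTY@1: {A} ∪ {T} = {A,T} (union, +1)
DT@2: {G} ∪ {C} = {C,G} (union, +1)
DHT@2: {C,G} ∪ {T} = {C,G,T} (union, +1)
DHST@2: {C,G,T} ∪ {A} = {A,C,G,T} (union, +1)
IM@2: {C} ∪ {A} = {A,C} (union, +1)
IMY@2: {A,C} ∪ {G} = {A,C,G} (union, +1)
DHIMSTY@2: {A,C,G,T} ∩ {A,C,G} = {A,C,G} (intersection, +0)
DT@3: {A} ∪ {C} = {A,C} (union, +1)
DHT@3: {A,C} ∪ {G} = {A,C,G} (union, +1)
DHST@3: {A,C,G} ∩ {A} = {A} (intersection, +0)
IM@3: {C} ∪ {G} = {C,G} (union, +1)
IMY@3: {C,G} ∩ {G} = {G} (intersection, +0)
DHIMSTY@3: {A} ∪ {G} = {A,G} (union, +1)
DT@4: {G} ∪ {C} = {C,G} (union, +1)
DHT@4: {C,G} ∩ {C} = {C} (intersection, +0)
DHST@4: {C} ∪ {T} = {C,T} (union, +1)
IM@4: {T} ∪ {A} = {A,T} (union, +1)
IMY@4: {A,T} ∪ {G} = {A,G,T} (union, +1)
DHIMSTY@4: {C,T} ∩ {A,G,T} = {T} (intersection, +0)
DT@5: {C} ∪ {A} = {A,C} (union, +1)
DHT@5: {A,C} ∪ {G} = {A,C,G} (union, +1)
DHST@5: {A,C,G} ∩ {G} = {G} (intersection, +0)
IM@5: {G} ∪ {C} = {C,G} (union, +1)
IMY@5: {C,G} ∪ {A} = {A,C,G} (union, +1)
DHIMSTY@5: {G} ∩ {A,C,G} = {G} (intersection, +0)
DT@6: {C} ∪ {A} = {A,C} (union, +1)
DHT@6: {A,C} ∪ {T} = {A,C,T} (union, +1)
DHST@6: {A,C,T} ∩ {C} = {C} (intersection, +0)
IM@6: {G} ∪ {T} = {G,T} (union, +1)
IMY@6: {G,T} ∪ {C} = {C,G,T} (union, +1)
DHIMSTY@6: {C} ∩ {C,G,T} = {C} (intersection, +0)
DT@7: {C} ∪ {T} = {C,T} (union, +1)
DHT@7: {C,T} ∪ {G} = {C,G,T} (union, +1)
DHST@7: {C,G,T} ∩ {T} = {T} (intersection, +0)
IM@7: {T} ∩ {T} = {T} (intersection, +0)
IMY@7: {T} ∪ {A} = {A,T} (union, +1)
DHIMSTY@7: {T} ∩ {A,T} = {T} (intersection, +0)
per-site changes: [3, 4, 5, 4, 4, 4, 4, 3]; total = 31

4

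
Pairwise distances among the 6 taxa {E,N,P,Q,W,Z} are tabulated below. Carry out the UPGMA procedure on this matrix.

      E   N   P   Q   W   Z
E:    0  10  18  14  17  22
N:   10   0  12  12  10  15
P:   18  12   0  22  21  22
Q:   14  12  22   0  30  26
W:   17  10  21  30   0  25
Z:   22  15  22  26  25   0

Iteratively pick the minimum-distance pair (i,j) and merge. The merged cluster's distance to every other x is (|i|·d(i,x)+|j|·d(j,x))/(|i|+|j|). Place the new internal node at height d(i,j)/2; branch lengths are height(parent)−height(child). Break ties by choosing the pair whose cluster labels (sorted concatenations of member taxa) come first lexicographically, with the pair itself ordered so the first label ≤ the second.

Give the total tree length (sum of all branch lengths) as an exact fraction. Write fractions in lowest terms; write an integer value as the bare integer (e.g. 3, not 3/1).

623/12

step 1: merge (E,N) at d=10; branch lengths E→5, N→5; new cluster EN
  updated: d(EN,P)=15, d(EN,Q)=13, d(EN,W)=27/2, d(EN,Z)=37/2
step 2: merge (EN,Q) at d=13; branch lengths EN→3/2, Q→13/2; new cluster ENQ
  updated: d(ENQ,P)=52/3, d(ENQ,W)=19, d(ENQ,Z)=21
step 3: merge (ENQ,P) at d=52/3; branch lengths ENQ→13/6, P→26/3; new cluster ENPQ
  updated: d(ENPQ,W)=39/2, d(ENPQ,Z)=85/4
step 4: merge (ENPQ,W) at d=39/2; branch lengths ENPQ→13/12, W→39/4; new cluster ENPQW
  updated: d(ENPQW,Z)=22
step 5: merge (ENPQW,Z) at d=22; branch lengths ENPQW→5/4, Z→11; new cluster ENPQWZ
final tree: (((((E:5,N:5):3/2,Q:13/2):13/6,P:26/3):13/12,W:39/4):5/4,Z:11)
total length: 623/12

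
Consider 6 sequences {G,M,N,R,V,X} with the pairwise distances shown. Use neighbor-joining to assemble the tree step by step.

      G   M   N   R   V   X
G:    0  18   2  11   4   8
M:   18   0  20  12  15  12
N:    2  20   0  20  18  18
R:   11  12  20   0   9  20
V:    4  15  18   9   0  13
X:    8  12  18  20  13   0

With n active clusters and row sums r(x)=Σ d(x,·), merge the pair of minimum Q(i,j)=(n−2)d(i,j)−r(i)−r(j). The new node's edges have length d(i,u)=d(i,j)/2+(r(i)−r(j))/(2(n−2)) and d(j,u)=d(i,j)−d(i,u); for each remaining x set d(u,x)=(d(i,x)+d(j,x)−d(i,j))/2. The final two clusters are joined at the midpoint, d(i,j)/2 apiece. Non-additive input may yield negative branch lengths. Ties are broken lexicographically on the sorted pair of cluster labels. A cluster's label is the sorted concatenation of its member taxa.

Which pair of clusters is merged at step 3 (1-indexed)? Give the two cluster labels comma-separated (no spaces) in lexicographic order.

step 1: merge (G,N) at d=2, Q=-113; branch lengths G→-27/8, N→43/8; new cluster GN
  updated: d(GN,M)=18, d(GN,R)=29/2, d(GN,V)=10, d(GN,X)=12
step 2: merge (M,X) at d=12, Q=-78; branch lengths M→6, X→6; new cluster MX
  updated: d(GN,MX)=9, d(MX,R)=10, d(MX,V)=8
step 3: merge (GN,MX) at d=9, Q=-85/2; branch lengths GN→49/8, MX→23/8; new cluster GMNX
  updated: d(GMNX,R)=31/4, d(GMNX,V)=9/2
step 4: merge (GMNX,R) at d=31/4, Q=-85/4; branch lengths GMNX→13/8, R→49/8; new cluster GMNRX
  updated: d(GMNRX,V)=23/8
step 5: merge (GMNRX,V) at d=23/8; branch lengths GMNRX→23/16, V→23/16; new cluster GMNRVX
final tree: ((((G:-27/8,N:43/8):49/8,(M:6,X:6):23/8):13/8,R:49/8):23/16,V:23/16)
total length: 269/8

GN,MX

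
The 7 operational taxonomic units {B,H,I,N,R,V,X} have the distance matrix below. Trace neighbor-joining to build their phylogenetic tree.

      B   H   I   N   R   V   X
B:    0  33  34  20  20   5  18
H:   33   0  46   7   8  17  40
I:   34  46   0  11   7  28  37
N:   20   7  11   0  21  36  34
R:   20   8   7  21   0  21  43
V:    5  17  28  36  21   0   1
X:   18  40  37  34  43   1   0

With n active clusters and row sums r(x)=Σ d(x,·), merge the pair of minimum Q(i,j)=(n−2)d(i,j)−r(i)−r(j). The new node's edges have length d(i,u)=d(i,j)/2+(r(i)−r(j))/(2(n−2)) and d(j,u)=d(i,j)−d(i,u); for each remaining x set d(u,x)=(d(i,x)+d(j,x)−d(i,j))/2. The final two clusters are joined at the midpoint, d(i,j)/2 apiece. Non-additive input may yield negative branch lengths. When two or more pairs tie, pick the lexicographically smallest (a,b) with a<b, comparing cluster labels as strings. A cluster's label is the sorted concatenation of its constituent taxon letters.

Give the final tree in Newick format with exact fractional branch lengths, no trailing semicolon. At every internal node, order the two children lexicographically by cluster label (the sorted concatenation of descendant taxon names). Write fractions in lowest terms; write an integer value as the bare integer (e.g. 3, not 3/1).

step 1: merge (V,X) at d=1, Q=-276; branch lengths V→-6, X→7; new cluster VX
  updated: d(B,VX)=11, d(H,VX)=28, d(I,VX)=32, d(N,VX)=69/2, d(R,VX)=63/2
step 2: merge (B,VX) at d=11, Q=-211; branch lengths B→25/8, VX→63/8; new cluster BVX
  updated: d(BVX,H)=25, d(BVX,I)=55/2, d(BVX,N)=87/4, d(BVX,R)=81/4
step 3: merge (I,R) at d=7, Q=-507/4; branch lengths I→75/8, R→-19/8; new cluster IR
  updated: d(BVX,IR)=163/8, d(H,IR)=47/2, d(IR,N)=25/2
step 4: merge (BVX,IR) at d=163/8, Q=-331/4; branch lengths BVX→103/8, IR→15/2; new cluster BIRVX
  updated: d(BIRVX,H)=225/16, d(BIRVX,N)=111/16
step 5: merge (BIRVX,H) at d=225/16, Q=-28; branch lengths BIRVX→7, H→113/16; new cluster BHIRVX
  updated: d(BHIRVX,N)=-1/16
step 6: merge (BHIRVX,N) at d=-1/16; branch lengths BHIRVX→-1/32, N→-1/32; new cluster BHINRVX
final tree: ((((B:25/8,(V:-6,X:7):63/8):103/8,(I:75/8,R:-19/8):15/2):7,H:113/16):-1/32,N:-1/32)
total length: 427/8

((((B:25/8,(V:-6,X:7):63/8):103/8,(I:75/8,R:-19/8):15/2):7,H:113/16):-1/32,N:-1/32)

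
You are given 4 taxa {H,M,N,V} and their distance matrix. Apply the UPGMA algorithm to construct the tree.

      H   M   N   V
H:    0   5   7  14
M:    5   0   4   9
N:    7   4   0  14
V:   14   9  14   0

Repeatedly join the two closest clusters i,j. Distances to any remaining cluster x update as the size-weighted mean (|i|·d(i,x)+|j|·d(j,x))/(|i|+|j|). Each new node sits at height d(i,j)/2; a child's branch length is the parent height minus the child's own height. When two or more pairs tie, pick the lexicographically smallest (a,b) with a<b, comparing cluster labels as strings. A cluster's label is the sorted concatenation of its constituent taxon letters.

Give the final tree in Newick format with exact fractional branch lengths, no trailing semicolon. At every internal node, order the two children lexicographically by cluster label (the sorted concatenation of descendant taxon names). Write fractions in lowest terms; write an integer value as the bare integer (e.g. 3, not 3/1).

1. join M+N (d=4) ⇒ MN; edges |M|=2, |N|=2
  updated: d(H,MN)=6, d(MN,V)=23/2
2. join H+MN (d=6) ⇒ HMN; edges |H|=3, |MN|=1
  updated: d(HMN,V)=37/3
3. join HMN+V (d=37/3) ⇒ HMNV; edges |HMN|=19/6, |V|=37/6
final tree: ((H:3,(M:2,N:2):1):19/6,V:37/6)
total length: 52/3

((H:3,(M:2,N:2):1):19/6,V:37/6)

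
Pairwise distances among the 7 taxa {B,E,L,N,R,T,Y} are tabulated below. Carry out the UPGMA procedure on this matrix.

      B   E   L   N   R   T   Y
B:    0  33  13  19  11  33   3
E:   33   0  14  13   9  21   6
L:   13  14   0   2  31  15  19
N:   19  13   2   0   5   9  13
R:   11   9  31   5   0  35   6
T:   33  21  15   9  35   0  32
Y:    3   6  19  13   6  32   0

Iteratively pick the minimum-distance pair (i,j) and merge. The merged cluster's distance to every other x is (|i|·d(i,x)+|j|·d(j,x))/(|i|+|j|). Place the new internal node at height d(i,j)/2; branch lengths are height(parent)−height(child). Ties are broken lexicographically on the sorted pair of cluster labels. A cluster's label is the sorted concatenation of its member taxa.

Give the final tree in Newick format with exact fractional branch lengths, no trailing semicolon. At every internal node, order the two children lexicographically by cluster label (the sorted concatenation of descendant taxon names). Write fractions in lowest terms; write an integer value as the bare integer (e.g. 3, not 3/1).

step 1: merge (L,N) at d=2; branch lengths L→1, N→1; new cluster LN
  updated: d(B,LN)=16, d(E,LN)=27/2, d(LN,R)=18, d(LN,T)=12, d(LN,Y)=16
step 2: merge (B,Y) at d=3; branch lengths B→3/2, Y→3/2; new cluster BY
  updated: d(BY,E)=39/2, d(BY,LN)=16, d(BY,R)=17/2, d(BY,T)=65/2
step 3: merge (BY,R) at d=17/2; branch lengths BY→11/4, R→17/4; new cluster BRY
  updated: d(BRY,E)=16, d(BRY,LN)=50/3, d(BRY,T)=100/3
step 4: merge (LN,T) at d=12; branch lengths LN→5, T→6; new cluster LNT
  updated: d(BRY,LNT)=200/9, d(E,LNT)=16
step 5: merge (BRY,E) at d=16; branch lengths BRY→15/4, E→8; new cluster BERY
  updated: d(BERY,LNT)=62/3
step 6: merge (BERY,LNT) at d=62/3; branch lengths BERY→7/3, LNT→13/3; new cluster BELNRTY
final tree: ((((B:3/2,Y:3/2):11/4,R:17/4):15/4,E:8):7/3,((L:1,N:1):5,T:6):13/3)
total length: 497/12

((((B:3/2,Y:3/2):11/4,R:17/4):15/4,E:8):7/3,((L:1,N:1):5,T:6):13/3)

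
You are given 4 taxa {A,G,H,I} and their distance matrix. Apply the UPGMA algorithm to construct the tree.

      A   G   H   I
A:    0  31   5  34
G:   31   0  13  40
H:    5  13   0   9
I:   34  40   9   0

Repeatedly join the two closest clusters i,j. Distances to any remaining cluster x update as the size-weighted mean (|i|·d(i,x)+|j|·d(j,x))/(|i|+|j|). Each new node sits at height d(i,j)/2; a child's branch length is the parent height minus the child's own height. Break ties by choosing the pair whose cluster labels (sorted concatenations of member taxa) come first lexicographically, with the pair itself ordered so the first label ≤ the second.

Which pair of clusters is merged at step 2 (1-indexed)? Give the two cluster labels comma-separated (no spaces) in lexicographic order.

step 1: merge (A,H) at d=5; branch lengths A→5/2, H→5/2; new cluster AH
  updated: d(AH,G)=22, d(AH,I)=43/2
step 2: merge (AH,I) at d=43/2; branch lengths AH→33/4, I→43/4; new cluster AHI
  updated: d(AHI,G)=28
step 3: merge (AHI,G) at d=28; branch lengths AHI→13/4, G→14; new cluster AGHI
final tree: (((A:5/2,H:5/2):33/4,I:43/4):13/4,G:14)
total length: 165/4

AH,I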